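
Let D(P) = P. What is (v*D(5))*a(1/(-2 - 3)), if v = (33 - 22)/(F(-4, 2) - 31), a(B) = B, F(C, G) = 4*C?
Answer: 11/47 ≈ 0.23404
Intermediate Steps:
v = -11/47 (v = (33 - 22)/(4*(-4) - 31) = 11/(-16 - 31) = 11/(-47) = 11*(-1/47) = -11/47 ≈ -0.23404)
(v*D(5))*a(1/(-2 - 3)) = (-11/47*5)/(-2 - 3) = -55/47/(-5) = -55/47*(-⅕) = 11/47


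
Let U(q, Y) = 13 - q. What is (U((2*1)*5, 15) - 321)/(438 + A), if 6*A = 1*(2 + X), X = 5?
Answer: -1908/2635 ≈ -0.72410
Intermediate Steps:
A = 7/6 (A = (1*(2 + 5))/6 = (1*7)/6 = (1/6)*7 = 7/6 ≈ 1.1667)
(U((2*1)*5, 15) - 321)/(438 + A) = ((13 - 2*1*5) - 321)/(438 + 7/6) = ((13 - 2*5) - 321)/(2635/6) = ((13 - 1*10) - 321)*(6/2635) = ((13 - 10) - 321)*(6/2635) = (3 - 321)*(6/2635) = -318*6/2635 = -1908/2635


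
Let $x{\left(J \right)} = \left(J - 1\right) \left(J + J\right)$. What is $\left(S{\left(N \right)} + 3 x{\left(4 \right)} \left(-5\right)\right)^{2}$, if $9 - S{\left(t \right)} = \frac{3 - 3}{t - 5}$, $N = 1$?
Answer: $123201$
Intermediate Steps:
$x{\left(J \right)} = 2 J \left(-1 + J\right)$ ($x{\left(J \right)} = \left(-1 + J\right) 2 J = 2 J \left(-1 + J\right)$)
$S{\left(t \right)} = 9$ ($S{\left(t \right)} = 9 - \frac{3 - 3}{t - 5} = 9 - \frac{0}{-5 + t} = 9 - 0 = 9 + 0 = 9$)
$\left(S{\left(N \right)} + 3 x{\left(4 \right)} \left(-5\right)\right)^{2} = \left(9 + 3 \cdot 2 \cdot 4 \left(-1 + 4\right) \left(-5\right)\right)^{2} = \left(9 + 3 \cdot 2 \cdot 4 \cdot 3 \left(-5\right)\right)^{2} = \left(9 + 3 \cdot 24 \left(-5\right)\right)^{2} = \left(9 + 72 \left(-5\right)\right)^{2} = \left(9 - 360\right)^{2} = \left(-351\right)^{2} = 123201$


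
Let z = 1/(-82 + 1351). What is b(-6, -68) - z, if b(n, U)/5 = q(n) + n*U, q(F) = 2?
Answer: 2601449/1269 ≈ 2050.0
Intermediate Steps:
z = 1/1269 ≈ 0.00078802
b(n, U) = 10 + 5*U*n (b(n, U) = 5*(2 + n*U) = 5*(2 + U*n) = 10 + 5*U*n)
b(-6, -68) - z = (10 + 5*(-68)*(-6)) - 1*1/1269 = (10 + 2040) - 1/1269 = 2050 - 1/1269 = 2601449/1269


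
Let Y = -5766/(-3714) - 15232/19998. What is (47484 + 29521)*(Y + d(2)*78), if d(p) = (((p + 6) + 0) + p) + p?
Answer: 446486952803755/6189381 ≈ 7.2138e+7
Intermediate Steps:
d(p) = 6 + 3*p (d(p) = (((6 + p) + 0) + p) + p = ((6 + p) + p) + p = (6 + 2*p) + p = 6 + 3*p)
Y = 4894735/6189381 (Y = -5766*(-1/3714) - 15232*1/19998 = 961/619 - 7616/9999 = 4894735/6189381 ≈ 0.79083)
(47484 + 29521)*(Y + d(2)*78) = (47484 + 29521)*(4894735/6189381 + (6 + 3*2)*78) = 77005*(4894735/6189381 + (6 + 6)*78) = 77005*(4894735/6189381 + 12*78) = 77005*(4894735/6189381 + 936) = 77005*(5798155351/6189381) = 446486952803755/6189381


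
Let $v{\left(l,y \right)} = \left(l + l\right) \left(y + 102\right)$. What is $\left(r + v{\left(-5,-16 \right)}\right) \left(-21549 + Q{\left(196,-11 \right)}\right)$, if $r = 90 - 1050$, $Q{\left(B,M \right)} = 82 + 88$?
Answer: $38909780$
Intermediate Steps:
$Q{\left(B,M \right)} = 170$
$r = -960$ ($r = 90 - 1050 = -960$)
$v{\left(l,y \right)} = 2 l \left(102 + y\right)$
$\left(r + v{\left(-5,-16 \right)}\right) \left(-21549 + Q{\left(196,-11 \right)}\right) = \left(-960 + 2 \left(-5\right) \left(102 - 16\right)\right) \left(-21549 + 170\right) = \left(-960 + 2 \left(-5\right) 86\right) \left(-21379\right) = \left(-960 - 860\right) \left(-21379\right) = \left(-1820\right) \left(-21379\right) = 38909780$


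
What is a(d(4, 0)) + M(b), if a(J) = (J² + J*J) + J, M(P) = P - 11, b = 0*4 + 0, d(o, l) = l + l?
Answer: -11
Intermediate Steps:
d(o, l) = 2*l
b = 0 (b = 0 + 0 = 0)
M(P) = -11 + P
a(J) = J + 2*J² (a(J) = (J² + J²) + J = 2*J² + J = J + 2*J²)
a(d(4, 0)) + M(b) = (2*0)*(1 + 2*(2*0)) + (-11 + 0) = 0*(1 + 2*0) - 11 = 0*(1 + 0) - 11 = 0*1 - 11 = 0 - 11 = -11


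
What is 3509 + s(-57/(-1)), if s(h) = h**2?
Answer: 6758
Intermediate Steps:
3509 + s(-57/(-1)) = 3509 + (-57/(-1))**2 = 3509 + (-57*(-1))**2 = 3509 + 57**2 = 3509 + 3249 = 6758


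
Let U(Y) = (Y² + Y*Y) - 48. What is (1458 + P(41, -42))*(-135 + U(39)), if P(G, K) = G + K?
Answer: 4165563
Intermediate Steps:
U(Y) = -48 + 2*Y² (U(Y) = (Y² + Y²) - 48 = 2*Y² - 48 = -48 + 2*Y²)
(1458 + P(41, -42))*(-135 + U(39)) = (1458 + (41 - 42))*(-135 + (-48 + 2*39²)) = (1458 - 1)*(-135 + (-48 + 2*1521)) = 1457*(-135 + (-48 + 3042)) = 1457*(-135 + 2994) = 1457*2859 = 4165563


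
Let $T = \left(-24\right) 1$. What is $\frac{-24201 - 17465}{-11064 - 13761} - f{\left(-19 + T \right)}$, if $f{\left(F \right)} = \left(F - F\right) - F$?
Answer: $- \frac{1025809}{24825} \approx -41.322$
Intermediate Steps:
$T = -24$
$f{\left(F \right)} = - F$ ($f{\left(F \right)} = 0 - F = - F$)
$\frac{-24201 - 17465}{-11064 - 13761} - f{\left(-19 + T \right)} = \frac{-24201 - 17465}{-11064 - 13761} - - (-19 - 24) = - \frac{41666}{-24825} - \left(-1\right) \left(-43\right) = \left(-41666\right) \left(- \frac{1}{24825}\right) - 43 = \frac{41666}{24825} - 43 = - \frac{1025809}{24825}$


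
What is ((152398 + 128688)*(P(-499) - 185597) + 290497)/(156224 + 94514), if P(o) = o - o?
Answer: -52168427845/250738 ≈ -2.0806e+5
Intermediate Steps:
P(o) = 0
((152398 + 128688)*(P(-499) - 185597) + 290497)/(156224 + 94514) = ((152398 + 128688)*(0 - 185597) + 290497)/(156224 + 94514) = (281086*(-185597) + 290497)/250738 = (-52168718342 + 290497)*(1/250738) = -52168427845*1/250738 = -52168427845/250738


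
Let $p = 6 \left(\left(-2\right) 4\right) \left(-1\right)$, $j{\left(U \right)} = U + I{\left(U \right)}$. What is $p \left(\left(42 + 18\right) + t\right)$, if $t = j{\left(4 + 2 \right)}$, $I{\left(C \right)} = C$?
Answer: $3456$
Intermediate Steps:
$j{\left(U \right)} = 2 U$ ($j{\left(U \right)} = U + U = 2 U$)
$t = 12$ ($t = 2 \left(4 + 2\right) = 2 \cdot 6 = 12$)
$p = 48$ ($p = 6 \left(-8\right) \left(-1\right) = \left(-48\right) \left(-1\right) = 48$)
$p \left(\left(42 + 18\right) + t\right) = 48 \left(\left(42 + 18\right) + 12\right) = 48 \left(60 + 12\right) = 48 \cdot 72 = 3456$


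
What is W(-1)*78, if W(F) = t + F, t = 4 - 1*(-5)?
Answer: 624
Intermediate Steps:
t = 9 (t = 4 + 5 = 9)
W(F) = 9 + F
W(-1)*78 = (9 - 1)*78 = 8*78 = 624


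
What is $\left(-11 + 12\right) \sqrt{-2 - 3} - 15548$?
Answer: $-15548 + i \sqrt{5} \approx -15548.0 + 2.2361 i$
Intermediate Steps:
$\left(-11 + 12\right) \sqrt{-2 - 3} - 15548 = 1 \sqrt{-2 - 3} - 15548 = 1 \sqrt{-5} - 15548 = 1 i \sqrt{5} - 15548 = i \sqrt{5} - 15548 = -15548 + i \sqrt{5}$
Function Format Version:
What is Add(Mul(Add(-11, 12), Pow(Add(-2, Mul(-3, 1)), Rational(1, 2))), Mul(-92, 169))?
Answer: Add(-15548, Mul(I, Pow(5, Rational(1, 2)))) ≈ Add(-15548., Mul(2.2361, I))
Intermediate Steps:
Add(Mul(Add(-11, 12), Pow(Add(-2, Mul(-3, 1)), Rational(1, 2))), Mul(-92, 169)) = Add(Mul(1, Pow(Add(-2, -3), Rational(1, 2))), -15548) = Add(Mul(1, Pow(-5, Rational(1, 2))), -15548) = Add(Mul(1, Mul(I, Pow(5, Rational(1, 2)))), -15548) = Add(Mul(I, Pow(5, Rational(1, 2))), -15548) = Add(-15548, Mul(I, Pow(5, Rational(1, 2))))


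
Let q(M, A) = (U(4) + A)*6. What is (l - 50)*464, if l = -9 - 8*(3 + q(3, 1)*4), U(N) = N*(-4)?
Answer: 1297808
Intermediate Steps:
U(N) = -4*N
q(M, A) = -96 + 6*A (q(M, A) = (-4*4 + A)*6 = (-16 + A)*6 = -96 + 6*A)
l = 2847 (l = -9 - 8*(3 + (-96 + 6*1)*4) = -9 - 8*(3 + (-96 + 6)*4) = -9 - 8*(3 - 90*4) = -9 - 8*(3 - 360) = -9 - 8*(-357) = -9 + 2856 = 2847)
(l - 50)*464 = (2847 - 50)*464 = 2797*464 = 1297808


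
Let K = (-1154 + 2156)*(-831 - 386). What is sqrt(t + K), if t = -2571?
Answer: I*sqrt(1222005) ≈ 1105.4*I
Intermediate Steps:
K = -1219434 (K = 1002*(-1217) = -1219434)
sqrt(t + K) = sqrt(-2571 - 1219434) = sqrt(-1222005) = I*sqrt(1222005)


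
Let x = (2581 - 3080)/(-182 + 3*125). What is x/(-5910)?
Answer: 499/1140630 ≈ 0.00043748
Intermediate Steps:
x = -499/193 (x = -499/(-182 + 375) = -499/193 ≈ -2.5855)
x/(-5910) = -499/193/(-5910) = -499/193*(-1/5910) = 499/1140630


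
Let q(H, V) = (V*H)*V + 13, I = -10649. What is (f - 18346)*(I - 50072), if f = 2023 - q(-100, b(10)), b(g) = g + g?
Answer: -1436901744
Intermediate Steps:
b(g) = 2*g
q(H, V) = 13 + H*V² (q(H, V) = (H*V)*V + 13 = H*V² + 13 = 13 + H*V²)
f = 42010 (f = 2023 - (13 - 100*(2*10)²) = 2023 - (13 - 100*20²) = 2023 - (13 - 100*400) = 2023 - (13 - 40000) = 2023 - 1*(-39987) = 2023 + 39987 = 42010)
(f - 18346)*(I - 50072) = (42010 - 18346)*(-10649 - 50072) = 23664*(-60721) = -1436901744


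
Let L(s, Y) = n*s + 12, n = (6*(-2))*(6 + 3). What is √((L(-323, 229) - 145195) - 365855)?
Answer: 3*I*√52906 ≈ 690.04*I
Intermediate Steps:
n = -108 (n = -12*9 = -108)
L(s, Y) = 12 - 108*s (L(s, Y) = -108*s + 12 = 12 - 108*s)
√((L(-323, 229) - 145195) - 365855) = √(((12 - 108*(-323)) - 145195) - 365855) = √(((12 + 34884) - 145195) - 365855) = √((34896 - 145195) - 365855) = √(-110299 - 365855) = √(-476154) = 3*I*√52906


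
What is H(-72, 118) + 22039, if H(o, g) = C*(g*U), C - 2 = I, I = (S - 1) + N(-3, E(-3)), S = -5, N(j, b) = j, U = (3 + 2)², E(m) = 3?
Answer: 1389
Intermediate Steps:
U = 25 (U = 5² = 25)
I = -9 (I = (-5 - 1) - 3 = -6 - 3 = -9)
C = -7 (C = 2 - 9 = -7)
H(o, g) = -175*g (H(o, g) = -7*g*25 = -175*g)
H(-72, 118) + 22039 = -175*118 + 22039 = -20650 + 22039 = 1389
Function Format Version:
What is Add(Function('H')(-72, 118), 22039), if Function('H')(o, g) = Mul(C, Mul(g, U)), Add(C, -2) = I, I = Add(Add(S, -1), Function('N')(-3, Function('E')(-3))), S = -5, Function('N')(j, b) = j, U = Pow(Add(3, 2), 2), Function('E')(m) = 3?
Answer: 1389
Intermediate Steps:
U = 25 (U = Pow(5, 2) = 25)
I = -9 (I = Add(Add(-5, -1), -3) = Add(-6, -3) = -9)
C = -7 (C = Add(2, -9) = -7)
Function('H')(o, g) = Mul(-175, g) (Function('H')(o, g) = Mul(-7, Mul(g, 25)) = Mul(-7, Mul(25, g)) = Mul(-175, g))
Add(Function('H')(-72, 118), 22039) = Add(Mul(-175, 118), 22039) = Add(-20650, 22039) = 1389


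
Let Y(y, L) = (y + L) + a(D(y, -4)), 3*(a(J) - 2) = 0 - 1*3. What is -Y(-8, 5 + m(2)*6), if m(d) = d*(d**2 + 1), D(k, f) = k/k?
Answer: -58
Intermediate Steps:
D(k, f) = 1
m(d) = d*(1 + d**2)
a(J) = 1 (a(J) = 2 + (0 - 1*3)/3 = 2 + (0 - 3)/3 = 2 + (1/3)*(-3) = 2 - 1 = 1)
Y(y, L) = 1 + L + y (Y(y, L) = (y + L) + 1 = (L + y) + 1 = 1 + L + y)
-Y(-8, 5 + m(2)*6) = -(1 + (5 + (2 + 2**3)*6) - 8) = -(1 + (5 + (2 + 8)*6) - 8) = -(1 + (5 + 10*6) - 8) = -(1 + (5 + 60) - 8) = -(1 + 65 - 8) = -1*58 = -58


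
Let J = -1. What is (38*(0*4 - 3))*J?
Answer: 114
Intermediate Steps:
(38*(0*4 - 3))*J = (38*(0*4 - 3))*(-1) = (38*(0 - 3))*(-1) = (38*(-3))*(-1) = -114*(-1) = 114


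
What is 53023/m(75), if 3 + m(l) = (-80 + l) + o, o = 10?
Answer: 53023/2 ≈ 26512.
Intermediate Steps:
m(l) = -73 + l (m(l) = -3 + ((-80 + l) + 10) = -3 + (-70 + l) = -73 + l)
53023/m(75) = 53023/(-73 + 75) = 53023/2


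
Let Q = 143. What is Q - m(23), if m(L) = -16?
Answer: 159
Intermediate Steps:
Q - m(23) = 143 - 1*(-16) = 143 + 16 = 159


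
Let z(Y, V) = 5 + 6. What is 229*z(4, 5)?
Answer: 2519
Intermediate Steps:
z(Y, V) = 11
229*z(4, 5) = 229*11 = 2519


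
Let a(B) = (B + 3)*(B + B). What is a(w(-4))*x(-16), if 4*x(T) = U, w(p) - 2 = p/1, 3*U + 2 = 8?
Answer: -2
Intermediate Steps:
U = 2 (U = -⅔ + (⅓)*8 = -⅔ + 8/3 = 2)
w(p) = 2 + p (w(p) = 2 + p/1 = 2 + p*1 = 2 + p)
x(T) = ½ (x(T) = (¼)*2 = ½)
a(B) = 2*B*(3 + B) (a(B) = (3 + B)*(2*B) = 2*B*(3 + B))
a(w(-4))*x(-16) = (2*(2 - 4)*(3 + (2 - 4)))*(½) = (2*(-2)*(3 - 2))*(½) = (2*(-2)*1)*(½) = -4*½ = -2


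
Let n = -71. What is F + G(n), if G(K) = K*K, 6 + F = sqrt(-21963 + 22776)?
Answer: 5035 + sqrt(813) ≈ 5063.5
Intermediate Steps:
F = -6 + sqrt(813) (F = -6 + sqrt(-21963 + 22776) = -6 + sqrt(813) ≈ 22.513)
G(K) = K**2
F + G(n) = (-6 + sqrt(813)) + (-71)**2 = (-6 + sqrt(813)) + 5041 = 5035 + sqrt(813)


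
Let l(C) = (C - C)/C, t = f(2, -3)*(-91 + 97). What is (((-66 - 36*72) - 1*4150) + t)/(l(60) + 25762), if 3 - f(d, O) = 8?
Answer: -3419/12881 ≈ -0.26543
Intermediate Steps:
f(d, O) = -5 (f(d, O) = 3 - 1*8 = 3 - 8 = -5)
t = -30 (t = -5*(-91 + 97) = -5*6 = -30)
l(C) = 0 (l(C) = 0/C = 0)
(((-66 - 36*72) - 1*4150) + t)/(l(60) + 25762) = (((-66 - 36*72) - 1*4150) - 30)/(0 + 25762) = (((-66 - 2592) - 4150) - 30)/25762 = ((-2658 - 4150) - 30)*(1/25762) = (-6808 - 30)*(1/25762) = -6838*1/25762 = -3419/12881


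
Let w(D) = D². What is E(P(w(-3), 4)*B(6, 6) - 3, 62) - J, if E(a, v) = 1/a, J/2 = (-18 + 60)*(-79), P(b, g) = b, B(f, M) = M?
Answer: 338437/51 ≈ 6636.0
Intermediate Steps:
J = -6636 (J = 2*((-18 + 60)*(-79)) = 2*(42*(-79)) = 2*(-3318) = -6636)
E(P(w(-3), 4)*B(6, 6) - 3, 62) - J = 1/((-3)²*6 - 3) - 1*(-6636) = 1/(9*6 - 3) + 6636 = 1/(54 - 3) + 6636 = 1/51 + 6636 = 338437/51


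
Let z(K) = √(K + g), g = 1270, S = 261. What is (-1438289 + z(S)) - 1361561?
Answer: -2799850 + √1531 ≈ -2.7998e+6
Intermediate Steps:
z(K) = √(1270 + K) (z(K) = √(K + 1270) = √(1270 + K))
(-1438289 + z(S)) - 1361561 = (-1438289 + √(1270 + 261)) - 1361561 = (-1438289 + √1531) - 1361561 = -2799850 + √1531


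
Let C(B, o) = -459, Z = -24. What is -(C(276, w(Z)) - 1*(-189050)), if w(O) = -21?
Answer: -188591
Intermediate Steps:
-(C(276, w(Z)) - 1*(-189050)) = -(-459 - 1*(-189050)) = -(-459 + 189050) = -1*188591 = -188591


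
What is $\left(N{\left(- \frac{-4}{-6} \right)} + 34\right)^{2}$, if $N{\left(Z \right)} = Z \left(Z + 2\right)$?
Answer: $\frac{88804}{81} \approx 1096.3$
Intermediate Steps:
$N{\left(Z \right)} = Z \left(2 + Z\right)$
$\left(N{\left(- \frac{-4}{-6} \right)} + 34\right)^{2} = \left(- \frac{-4}{-6} \left(2 - - \frac{4}{-6}\right) + 34\right)^{2} = \left(- \frac{\left(-4\right) \left(-1\right)}{6} \left(2 - \left(-4\right) \left(- \frac{1}{6}\right)\right) + 34\right)^{2} = \left(\left(-1\right) \frac{2}{3} \left(2 - \frac{2}{3}\right) + 34\right)^{2} = \left(- \frac{2 \left(2 - \frac{2}{3}\right)}{3} + 34\right)^{2} = \left(\left(- \frac{2}{3}\right) \frac{4}{3} + 34\right)^{2} = \left(- \frac{8}{9} + 34\right)^{2} = \left(\frac{298}{9}\right)^{2} = \frac{88804}{81}$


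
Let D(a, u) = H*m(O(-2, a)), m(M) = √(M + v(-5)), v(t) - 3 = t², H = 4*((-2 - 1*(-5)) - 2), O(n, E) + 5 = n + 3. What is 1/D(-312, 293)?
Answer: √6/48 ≈ 0.051031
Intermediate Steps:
O(n, E) = -2 + n (O(n, E) = -5 + (n + 3) = -5 + (3 + n) = -2 + n)
H = 4 (H = 4*((-2 + 5) - 2) = 4*(3 - 2) = 4*1 = 4)
v(t) = 3 + t²
m(M) = √(28 + M) (m(M) = √(M + (3 + (-5)²)) = √(M + (3 + 25)) = √(M + 28) = √(28 + M))
D(a, u) = 8*√6 (D(a, u) = 4*√(28 + (-2 - 2)) = 4*√(28 - 4) = 4*√24 = 4*(2*√6) = 8*√6)
1/D(-312, 293) = 1/(8*√6) = √6/48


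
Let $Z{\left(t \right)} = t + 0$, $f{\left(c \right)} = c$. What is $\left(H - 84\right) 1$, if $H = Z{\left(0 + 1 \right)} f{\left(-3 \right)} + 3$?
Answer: $-84$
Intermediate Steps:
$Z{\left(t \right)} = t$
$H = 0$ ($H = \left(0 + 1\right) \left(-3\right) + 3 = 1 \left(-3\right) + 3 = -3 + 3 = 0$)
$\left(H - 84\right) 1 = \left(0 - 84\right) 1 = \left(-84\right) 1 = -84$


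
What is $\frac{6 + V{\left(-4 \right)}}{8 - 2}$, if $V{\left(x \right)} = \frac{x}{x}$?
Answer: $\frac{7}{6} \approx 1.1667$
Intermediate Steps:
$V{\left(x \right)} = 1$
$\frac{6 + V{\left(-4 \right)}}{8 - 2} = \frac{6 + 1}{8 - 2} = \frac{1}{6} \cdot 7 = \frac{7}{6}$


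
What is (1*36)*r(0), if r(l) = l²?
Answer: 0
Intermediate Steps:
(1*36)*r(0) = (1*36)*0² = 36*0 = 0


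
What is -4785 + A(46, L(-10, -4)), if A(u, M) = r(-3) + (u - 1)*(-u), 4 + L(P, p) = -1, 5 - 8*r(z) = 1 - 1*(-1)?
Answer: -54837/8 ≈ -6854.6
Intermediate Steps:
r(z) = 3/8 (r(z) = 5/8 - (1 - 1*(-1))/8 = 5/8 - (1 + 1)/8 = 5/8 - ⅛*2 = 5/8 - ¼ = 3/8)
L(P, p) = -5 (L(P, p) = -4 - 1 = -5)
A(u, M) = 3/8 - u*(-1 + u) (A(u, M) = 3/8 + (u - 1)*(-u) = 3/8 + (-1 + u)*(-u) = 3/8 - u*(-1 + u))
-4785 + A(46, L(-10, -4)) = -4785 + (3/8 + 46 - 1*46²) = -4785 + (3/8 + 46 - 1*2116) = -4785 + (3/8 + 46 - 2116) = -4785 - 16557/8 = -54837/8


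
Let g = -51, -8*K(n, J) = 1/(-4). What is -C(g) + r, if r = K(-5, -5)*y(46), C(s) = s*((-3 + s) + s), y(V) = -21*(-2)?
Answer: -85659/16 ≈ -5353.7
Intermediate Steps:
K(n, J) = 1/32 (K(n, J) = -1/8/(-4) = -1/8*(-1/4) = 1/32)
y(V) = 42
C(s) = s*(-3 + 2*s)
r = 21/16 (r = (1/32)*42 = 21/16 ≈ 1.3125)
-C(g) + r = -(-51)*(-3 + 2*(-51)) + 21/16 = -(-51)*(-3 - 102) + 21/16 = -(-51)*(-105) + 21/16 = -1*5355 + 21/16 = -5355 + 21/16 = -85659/16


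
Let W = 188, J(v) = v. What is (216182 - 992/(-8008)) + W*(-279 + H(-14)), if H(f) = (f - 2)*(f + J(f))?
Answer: 248202078/1001 ≈ 2.4795e+5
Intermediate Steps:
H(f) = 2*f*(-2 + f) (H(f) = (f - 2)*(f + f) = (-2 + f)*(2*f) = 2*f*(-2 + f))
(216182 - 992/(-8008)) + W*(-279 + H(-14)) = (216182 - 992/(-8008)) + 188*(-279 + 2*(-14)*(-2 - 14)) = (216182 - 992*(-1/8008)) + 188*(-279 + 2*(-14)*(-16)) = (216182 + 124/1001) + 188*(-279 + 448) = 216398306/1001 + 188*169 = 216398306/1001 + 31772 = 248202078/1001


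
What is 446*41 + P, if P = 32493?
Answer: 50779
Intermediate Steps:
446*41 + P = 446*41 + 32493 = 18286 + 32493 = 50779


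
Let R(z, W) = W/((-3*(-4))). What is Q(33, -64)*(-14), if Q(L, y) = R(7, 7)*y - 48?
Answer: 3584/3 ≈ 1194.7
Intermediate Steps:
R(z, W) = W/12
Q(L, y) = -48 + 7*y/12 (Q(L, y) = ((1/12)*7)*y - 48 = 7*y/12 - 48 = -48 + 7*y/12)
Q(33, -64)*(-14) = (-48 + (7/12)*(-64))*(-14) = (-48 - 112/3)*(-14) = -256/3*(-14) = 3584/3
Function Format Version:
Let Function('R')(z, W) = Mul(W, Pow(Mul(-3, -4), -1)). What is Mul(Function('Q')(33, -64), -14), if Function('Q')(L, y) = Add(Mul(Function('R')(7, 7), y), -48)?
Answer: Rational(3584, 3) ≈ 1194.7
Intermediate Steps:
Function('R')(z, W) = Mul(Rational(1, 12), W) (Function('R')(z, W) = Mul(W, Pow(12, -1)) = Mul(W, Rational(1, 12)) = Mul(Rational(1, 12), W))
Function('Q')(L, y) = Add(-48, Mul(Rational(7, 12), y)) (Function('Q')(L, y) = Add(Mul(Mul(Rational(1, 12), 7), y), -48) = Add(Mul(Rational(7, 12), y), -48) = Add(-48, Mul(Rational(7, 12), y)))
Mul(Function('Q')(33, -64), -14) = Mul(Add(-48, Mul(Rational(7, 12), -64)), -14) = Mul(Add(-48, Rational(-112, 3)), -14) = Mul(Rational(-256, 3), -14) = Rational(3584, 3)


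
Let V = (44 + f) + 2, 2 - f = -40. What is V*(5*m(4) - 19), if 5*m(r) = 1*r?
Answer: -1320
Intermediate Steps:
f = 42 (f = 2 - 1*(-40) = 2 + 40 = 42)
V = 88 (V = (44 + 42) + 2 = 86 + 2 = 88)
m(r) = r/5 (m(r) = (1*r)/5 = r/5)
V*(5*m(4) - 19) = 88*(5*((⅕)*4) - 19) = 88*(5*(⅘) - 19) = 88*(4 - 19) = 88*(-15) = -1320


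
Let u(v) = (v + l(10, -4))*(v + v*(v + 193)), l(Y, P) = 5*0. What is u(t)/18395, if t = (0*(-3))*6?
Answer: 0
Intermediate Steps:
t = 0 (t = 0*6 = 0)
l(Y, P) = 0
u(v) = v*(v + v*(193 + v)) (u(v) = (v + 0)*(v + v*(v + 193)) = v*(v + v*(193 + v)))
u(t)/18395 = (0²*(194 + 0))/18395 = (0*194)*(1/18395) = 0*(1/18395) = 0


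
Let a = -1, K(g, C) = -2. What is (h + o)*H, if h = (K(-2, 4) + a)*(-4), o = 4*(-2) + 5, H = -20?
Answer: -180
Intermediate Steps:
o = -3 (o = -8 + 5 = -3)
h = 12 (h = (-2 - 1)*(-4) = -3*(-4) = 12)
(h + o)*H = (12 - 3)*(-20) = 9*(-20) = -180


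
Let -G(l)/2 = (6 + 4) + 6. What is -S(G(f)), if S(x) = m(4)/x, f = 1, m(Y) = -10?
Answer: -5/16 ≈ -0.31250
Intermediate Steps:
G(l) = -32 (G(l) = -2*((6 + 4) + 6) = -2*(10 + 6) = -2*16 = -32)
S(x) = -10/x
-S(G(f)) = -(-10)/(-32) = -(-10)*(-1)/32 = -1*5/16 = -5/16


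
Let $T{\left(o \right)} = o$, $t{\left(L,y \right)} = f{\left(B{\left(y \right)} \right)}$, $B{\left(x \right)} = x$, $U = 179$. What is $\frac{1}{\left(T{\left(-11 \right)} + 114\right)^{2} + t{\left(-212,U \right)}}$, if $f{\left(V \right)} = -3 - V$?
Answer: $\frac{1}{10427} \approx 9.5905 \cdot 10^{-5}$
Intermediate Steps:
$t{\left(L,y \right)} = -3 - y$
$\frac{1}{\left(T{\left(-11 \right)} + 114\right)^{2} + t{\left(-212,U \right)}} = \frac{1}{\left(-11 + 114\right)^{2} - 182} = \frac{1}{103^{2} - 182} = \frac{1}{10609 - 182} = \frac{1}{10427}$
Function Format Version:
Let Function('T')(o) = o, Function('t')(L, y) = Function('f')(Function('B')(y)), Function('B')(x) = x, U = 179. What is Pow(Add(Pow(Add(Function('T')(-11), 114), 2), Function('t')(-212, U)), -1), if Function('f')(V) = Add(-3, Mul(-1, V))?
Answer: Rational(1, 10427) ≈ 9.5905e-5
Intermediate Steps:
Function('t')(L, y) = Add(-3, Mul(-1, y))
Pow(Add(Pow(Add(Function('T')(-11), 114), 2), Function('t')(-212, U)), -1) = Pow(Add(Pow(Add(-11, 114), 2), Add(-3, Mul(-1, 179))), -1) = Pow(Add(Pow(103, 2), Add(-3, -179)), -1) = Pow(Add(10609, -182), -1) = Pow(10427, -1) = Rational(1, 10427)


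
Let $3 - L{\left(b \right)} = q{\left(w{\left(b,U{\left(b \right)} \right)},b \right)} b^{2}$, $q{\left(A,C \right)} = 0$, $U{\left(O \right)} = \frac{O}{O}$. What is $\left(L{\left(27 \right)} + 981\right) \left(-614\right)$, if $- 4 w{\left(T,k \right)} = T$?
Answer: $-604176$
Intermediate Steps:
$U{\left(O \right)} = 1$
$w{\left(T,k \right)} = - \frac{T}{4}$
$L{\left(b \right)} = 3$ ($L{\left(b \right)} = 3 - 0 b^{2} = 3 - 0 = 3 + 0 = 3$)
$\left(L{\left(27 \right)} + 981\right) \left(-614\right) = \left(3 + 981\right) \left(-614\right) = 984 \left(-614\right) = -604176$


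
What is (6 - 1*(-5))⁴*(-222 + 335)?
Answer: 1654433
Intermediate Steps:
(6 - 1*(-5))⁴*(-222 + 335) = (6 + 5)⁴*113 = 11⁴*113 = 14641*113 = 1654433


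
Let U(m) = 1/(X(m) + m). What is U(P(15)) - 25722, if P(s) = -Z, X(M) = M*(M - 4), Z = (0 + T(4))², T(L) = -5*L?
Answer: -4146386399/161200 ≈ -25722.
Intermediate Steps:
Z = 400 (Z = (0 - 5*4)² = (0 - 20)² = (-20)² = 400)
X(M) = M*(-4 + M)
P(s) = -400 (P(s) = -1*400 = -400)
U(m) = 1/(m + m*(-4 + m)) (U(m) = 1/(m*(-4 + m) + m) = 1/(m + m*(-4 + m)))
U(P(15)) - 25722 = 1/((-400)*(-3 - 400)) - 25722 = -1/400/(-403) - 25722 = -1/400*(-1/403) - 25722 = 1/161200 - 25722 = -4146386399/161200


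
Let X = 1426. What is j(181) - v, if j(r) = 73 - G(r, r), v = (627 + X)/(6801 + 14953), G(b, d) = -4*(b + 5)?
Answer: 17770965/21754 ≈ 816.91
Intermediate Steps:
G(b, d) = -20 - 4*b (G(b, d) = -4*(5 + b) = -20 - 4*b)
v = 2053/21754 (v = (627 + 1426)/(6801 + 14953) = 2053/21754 ≈ 0.094373)
j(r) = 93 + 4*r (j(r) = 73 - (-20 - 4*r) = 73 + (20 + 4*r) = 93 + 4*r)
j(181) - v = (93 + 4*181) - 1*2053/21754 = (93 + 724) - 2053/21754 = 817 - 2053/21754 = 17770965/21754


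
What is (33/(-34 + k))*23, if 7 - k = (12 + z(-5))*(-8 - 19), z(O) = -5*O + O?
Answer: 253/279 ≈ 0.90681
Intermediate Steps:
z(O) = -4*O
k = 871 (k = 7 - (12 - 4*(-5))*(-8 - 19) = 7 - (12 + 20)*(-27) = 7 - 32*(-27) = 7 - 1*(-864) = 7 + 864 = 871)
(33/(-34 + k))*23 = (33/(-34 + 871))*23 = (33/837)*23 = ((1/837)*33)*23 = (11/279)*23 = 253/279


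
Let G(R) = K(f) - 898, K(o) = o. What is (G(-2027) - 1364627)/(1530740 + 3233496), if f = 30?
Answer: -1365495/4764236 ≈ -0.28661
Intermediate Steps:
G(R) = -868 (G(R) = 30 - 898 = -868)
(G(-2027) - 1364627)/(1530740 + 3233496) = (-868 - 1364627)/(1530740 + 3233496) = -1365495/4764236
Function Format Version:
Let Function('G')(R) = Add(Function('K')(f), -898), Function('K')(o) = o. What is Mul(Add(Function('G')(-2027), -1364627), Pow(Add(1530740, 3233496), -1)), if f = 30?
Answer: Rational(-1365495, 4764236) ≈ -0.28661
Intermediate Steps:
Function('G')(R) = -868 (Function('G')(R) = Add(30, -898) = -868)
Mul(Add(Function('G')(-2027), -1364627), Pow(Add(1530740, 3233496), -1)) = Mul(Add(-868, -1364627), Pow(Add(1530740, 3233496), -1)) = Mul(-1365495, Pow(4764236, -1)) = Mul(-1365495, Rational(1, 4764236)) = Rational(-1365495, 4764236)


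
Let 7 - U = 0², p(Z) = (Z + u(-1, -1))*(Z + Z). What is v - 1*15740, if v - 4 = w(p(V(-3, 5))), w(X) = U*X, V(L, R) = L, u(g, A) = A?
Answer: -15568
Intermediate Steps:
p(Z) = 2*Z*(-1 + Z) (p(Z) = (Z - 1)*(Z + Z) = (-1 + Z)*(2*Z) = 2*Z*(-1 + Z))
U = 7 (U = 7 - 1*0² = 7 - 1*0 = 7 + 0 = 7)
w(X) = 7*X
v = 172 (v = 4 + 7*(2*(-3)*(-1 - 3)) = 4 + 7*(2*(-3)*(-4)) = 4 + 7*24 = 4 + 168 = 172)
v - 1*15740 = 172 - 1*15740 = 172 - 15740 = -15568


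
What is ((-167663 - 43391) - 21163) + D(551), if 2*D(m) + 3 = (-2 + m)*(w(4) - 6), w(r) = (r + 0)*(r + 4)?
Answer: -450163/2 ≈ -2.2508e+5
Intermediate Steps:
w(r) = r*(4 + r)
D(m) = -55/2 + 13*m (D(m) = -3/2 + ((-2 + m)*(4*(4 + 4) - 6))/2 = -3/2 + ((-2 + m)*(4*8 - 6))/2 = -3/2 + ((-2 + m)*(32 - 6))/2 = -3/2 + ((-2 + m)*26)/2 = -3/2 + (-52 + 26*m)/2 = -3/2 + (-26 + 13*m) = -55/2 + 13*m)
((-167663 - 43391) - 21163) + D(551) = ((-167663 - 43391) - 21163) + (-55/2 + 13*551) = (-211054 - 21163) + (-55/2 + 7163) = -232217 + 14271/2 = -450163/2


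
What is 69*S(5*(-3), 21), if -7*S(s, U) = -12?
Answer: 828/7 ≈ 118.29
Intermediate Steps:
S(s, U) = 12/7 (S(s, U) = -⅐*(-12) = 12/7)
69*S(5*(-3), 21) = 69*(12/7) = 828/7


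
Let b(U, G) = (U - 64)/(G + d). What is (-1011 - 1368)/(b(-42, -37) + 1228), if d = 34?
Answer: -7137/3790 ≈ -1.8831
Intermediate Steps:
b(U, G) = (-64 + U)/(34 + G) (b(U, G) = (U - 64)/(G + 34) = (-64 + U)/(34 + G))
(-1011 - 1368)/(b(-42, -37) + 1228) = (-1011 - 1368)/((-64 - 42)/(34 - 37) + 1228) = -2379/(-106/(-3) + 1228) = -2379/(-⅓*(-106) + 1228) = -2379/(106/3 + 1228) = -2379/3790/3 = -2379*3/3790 = -7137/3790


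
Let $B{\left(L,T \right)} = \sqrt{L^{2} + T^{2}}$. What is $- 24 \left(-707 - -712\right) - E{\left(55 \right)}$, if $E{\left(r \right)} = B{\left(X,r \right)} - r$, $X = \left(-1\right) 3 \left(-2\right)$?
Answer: $-65 - \sqrt{3061} \approx -120.33$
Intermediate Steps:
$X = 6$ ($X = \left(-3\right) \left(-2\right) = 6$)
$E{\left(r \right)} = \sqrt{36 + r^{2}} - r$ ($E{\left(r \right)} = \sqrt{6^{2} + r^{2}} - r = \sqrt{36 + r^{2}} - r$)
$- 24 \left(-707 - -712\right) - E{\left(55 \right)} = - 24 \left(-707 - -712\right) - \left(\sqrt{36 + 55^{2}} - 55\right) = - 24 \left(-707 + 712\right) - \left(\sqrt{36 + 3025} - 55\right) = \left(-24\right) 5 - \left(\sqrt{3061} - 55\right) = -120 - \left(-55 + \sqrt{3061}\right) = -120 + \left(55 - \sqrt{3061}\right) = -65 - \sqrt{3061}$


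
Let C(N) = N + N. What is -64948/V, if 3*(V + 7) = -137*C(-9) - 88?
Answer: -194844/2357 ≈ -82.666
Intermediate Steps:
C(N) = 2*N
V = 2357/3 (V = -7 + (-274*(-9) - 88)/3 = -7 + (-137*(-18) - 88)/3 = -7 + (2466 - 88)/3 = -7 + (1/3)*2378 = -7 + 2378/3 = 2357/3 ≈ 785.67)
-64948/V = -64948/2357/3 = -64948*3/2357 = -194844/2357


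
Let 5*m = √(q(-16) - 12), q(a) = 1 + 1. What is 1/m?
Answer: -I*√10/2 ≈ -1.5811*I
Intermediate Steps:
q(a) = 2
m = I*√10/5 (m = √(2 - 12)/5 = √(-10)/5 = (I*√10)/5 = I*√10/5 ≈ 0.63246*I)
1/m = 1/(I*√10/5) = -I*√10/2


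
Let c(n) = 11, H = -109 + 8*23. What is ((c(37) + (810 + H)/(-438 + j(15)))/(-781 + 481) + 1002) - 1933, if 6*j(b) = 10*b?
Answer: -977581/1050 ≈ -931.03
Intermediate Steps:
H = 75 (H = -109 + 184 = 75)
j(b) = 5*b/3 (j(b) = (10*b)/6 = 5*b/3)
((c(37) + (810 + H)/(-438 + j(15)))/(-781 + 481) + 1002) - 1933 = ((11 + (810 + 75)/(-438 + (5/3)*15))/(-781 + 481) + 1002) - 1933 = ((11 + 885/(-438 + 25))/(-300) + 1002) - 1933 = ((11 + 885/(-413))*(-1/300) + 1002) - 1933 = ((11 + 885*(-1/413))*(-1/300) + 1002) - 1933 = ((11 - 15/7)*(-1/300) + 1002) - 1933 = ((62/7)*(-1/300) + 1002) - 1933 = (-31/1050 + 1002) - 1933 = 1052069/1050 - 1933 = -977581/1050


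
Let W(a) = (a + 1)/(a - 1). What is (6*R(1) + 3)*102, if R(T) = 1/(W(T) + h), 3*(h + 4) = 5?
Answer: 306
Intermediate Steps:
h = -7/3 (h = -4 + (⅓)*5 = -4 + 5/3 = -7/3 ≈ -2.3333)
W(a) = (1 + a)/(-1 + a)
R(T) = 1/(-7/3 + (1 + T)/(-1 + T)) (R(T) = 1/((1 + T)/(-1 + T) - 7/3) = 1/(-7/3 + (1 + T)/(-1 + T)))
(6*R(1) + 3)*102 = (6*(3*(1 - 1*1)/(2*(-5 + 2*1))) + 3)*102 = (6*(3*(1 - 1)/(2*(-5 + 2))) + 3)*102 = (6*((3/2)*0/(-3)) + 3)*102 = (6*((3/2)*(-⅓)*0) + 3)*102 = (6*0 + 3)*102 = (0 + 3)*102 = 3*102 = 306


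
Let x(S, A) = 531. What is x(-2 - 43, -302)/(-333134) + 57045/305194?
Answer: 4710392754/25417624499 ≈ 0.18532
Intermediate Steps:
x(-2 - 43, -302)/(-333134) + 57045/305194 = 531/(-333134) + 57045/305194 = 531*(-1/333134) + 57045*(1/305194) = -531/333134 + 57045/305194 = 4710392754/25417624499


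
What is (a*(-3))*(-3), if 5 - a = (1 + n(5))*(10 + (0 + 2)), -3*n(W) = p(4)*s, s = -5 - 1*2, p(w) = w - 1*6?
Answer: 441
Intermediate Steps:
p(w) = -6 + w (p(w) = w - 6 = -6 + w)
s = -7 (s = -5 - 2 = -7)
n(W) = -14/3 (n(W) = -(-6 + 4)*(-7)/3 = -(-2)*(-7)/3 = -1/3*14 = -14/3)
a = 49 (a = 5 - (1 - 14/3)*(10 + (0 + 2)) = 5 - (-11)*(10 + 2)/3 = 5 - (-11)*12/3 = 5 - 1*(-44) = 5 + 44 = 49)
(a*(-3))*(-3) = (49*(-3))*(-3) = -147*(-3) = 441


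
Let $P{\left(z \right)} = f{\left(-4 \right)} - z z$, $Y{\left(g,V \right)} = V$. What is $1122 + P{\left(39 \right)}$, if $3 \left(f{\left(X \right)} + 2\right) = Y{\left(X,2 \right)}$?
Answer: $- \frac{1201}{3} \approx -400.33$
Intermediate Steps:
$f{\left(X \right)} = - \frac{4}{3}$ ($f{\left(X \right)} = -2 + \frac{1}{3} \cdot 2 = -2 + \frac{2}{3} = - \frac{4}{3}$)
$P{\left(z \right)} = - \frac{4}{3} - z^{2}$ ($P{\left(z \right)} = - \frac{4}{3} - z z = - \frac{4}{3} - z^{2}$)
$1122 + P{\left(39 \right)} = 1122 - \frac{4567}{3} = - \frac{1201}{3}$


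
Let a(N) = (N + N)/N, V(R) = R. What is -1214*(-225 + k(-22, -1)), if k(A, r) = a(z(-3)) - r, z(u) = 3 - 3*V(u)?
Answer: 269508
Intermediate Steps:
z(u) = 3 - 3*u
a(N) = 2 (a(N) = (2*N)/N = 2)
k(A, r) = 2 - r
-1214*(-225 + k(-22, -1)) = -1214*(-225 + (2 - 1*(-1))) = -1214*(-225 + (2 + 1)) = -1214*(-225 + 3) = -1214*(-222) = 269508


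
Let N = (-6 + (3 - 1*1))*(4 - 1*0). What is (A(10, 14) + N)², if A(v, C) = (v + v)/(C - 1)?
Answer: 35344/169 ≈ 209.14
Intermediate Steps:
A(v, C) = 2*v/(-1 + C) (A(v, C) = (2*v)/(-1 + C) = 2*v/(-1 + C))
N = -16 (N = (-6 + (3 - 1))*(4 + 0) = (-6 + 2)*4 = -4*4 = -16)
(A(10, 14) + N)² = (2*10/(-1 + 14) - 16)² = (2*10/13 - 16)² = (2*10*(1/13) - 16)² = (20/13 - 16)² = (-188/13)² = 35344/169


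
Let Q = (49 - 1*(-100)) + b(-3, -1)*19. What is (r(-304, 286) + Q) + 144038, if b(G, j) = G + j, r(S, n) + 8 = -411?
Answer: 143692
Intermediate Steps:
r(S, n) = -419 (r(S, n) = -8 - 411 = -419)
Q = 73 (Q = (49 - 1*(-100)) + (-3 - 1)*19 = (49 + 100) - 4*19 = 149 - 76 = 73)
(r(-304, 286) + Q) + 144038 = (-419 + 73) + 144038 = -346 + 144038 = 143692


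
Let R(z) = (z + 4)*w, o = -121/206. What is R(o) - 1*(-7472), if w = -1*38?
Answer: 756259/103 ≈ 7342.3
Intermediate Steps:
o = -121/206 (o = -121*1/206 = -121/206 ≈ -0.58738)
w = -38
R(z) = -152 - 38*z (R(z) = (z + 4)*(-38) = (4 + z)*(-38) = -152 - 38*z)
R(o) - 1*(-7472) = (-152 - 38*(-121/206)) - 1*(-7472) = (-152 + 2299/103) + 7472 = -13357/103 + 7472 = 756259/103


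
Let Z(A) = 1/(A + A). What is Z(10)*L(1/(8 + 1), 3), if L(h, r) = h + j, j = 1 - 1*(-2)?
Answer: 7/45 ≈ 0.15556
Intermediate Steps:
Z(A) = 1/(2*A)
j = 3 (j = 1 + 2 = 3)
L(h, r) = 3 + h (L(h, r) = h + 3 = 3 + h)
Z(10)*L(1/(8 + 1), 3) = ((½)/10)*(3 + 1/(8 + 1)) = ((½)*(⅒))*(3 + 1/9) = (3 + ⅑)/20 = (1/20)*(28/9) = 7/45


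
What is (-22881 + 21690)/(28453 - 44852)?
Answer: 1191/16399 ≈ 0.072626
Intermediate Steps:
(-22881 + 21690)/(28453 - 44852) = -1191/(-16399) = -1191*(-1/16399) = 1191/16399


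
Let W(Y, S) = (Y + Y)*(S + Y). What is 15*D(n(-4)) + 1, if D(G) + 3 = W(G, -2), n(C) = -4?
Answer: 676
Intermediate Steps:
W(Y, S) = 2*Y*(S + Y) (W(Y, S) = (2*Y)*(S + Y) = 2*Y*(S + Y))
D(G) = -3 + 2*G*(-2 + G)
15*D(n(-4)) + 1 = 15*(-3 + 2*(-4)*(-2 - 4)) + 1 = 15*(-3 + 2*(-4)*(-6)) + 1 = 15*(-3 + 48) + 1 = 15*45 + 1 = 675 + 1 = 676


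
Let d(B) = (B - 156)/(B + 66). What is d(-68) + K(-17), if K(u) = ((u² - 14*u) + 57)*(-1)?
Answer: -472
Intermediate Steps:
K(u) = -57 - u² + 14*u (K(u) = (57 + u² - 14*u)*(-1) = -57 - u² + 14*u)
d(B) = (-156 + B)/(66 + B)
d(-68) + K(-17) = (-156 - 68)/(66 - 68) + (-57 - 1*(-17)² + 14*(-17)) = -224/(-2) + (-57 - 1*289 - 238) = -½*(-224) + (-57 - 289 - 238) = 112 - 584 = -472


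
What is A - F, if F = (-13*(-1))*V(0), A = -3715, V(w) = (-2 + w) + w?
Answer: -3689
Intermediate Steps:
V(w) = -2 + 2*w
F = -26 (F = (-13*(-1))*(-2 + 2*0) = 13*(-2 + 0) = 13*(-2) = -26)
A - F = -3715 - 1*(-26) = -3715 + 26 = -3689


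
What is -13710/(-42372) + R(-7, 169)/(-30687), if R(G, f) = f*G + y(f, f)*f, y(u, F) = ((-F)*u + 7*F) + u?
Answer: 10850605681/72237198 ≈ 150.21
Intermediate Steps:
y(u, F) = u + 7*F - F*u (y(u, F) = (-F*u + 7*F) + u = (7*F - F*u) + u = u + 7*F - F*u)
R(G, f) = G*f + f*(-f**2 + 8*f) (R(G, f) = f*G + (f + 7*f - f*f)*f = G*f + (f + 7*f - f**2)*f = G*f + (-f**2 + 8*f)*f = G*f + f*(-f**2 + 8*f))
-13710/(-42372) + R(-7, 169)/(-30687) = -13710/(-42372) + (169*(-7 - 1*169**2 + 8*169))/(-30687) = -13710*(-1/42372) + (169*(-7 - 1*28561 + 1352))*(-1/30687) = 2285/7062 + (169*(-7 - 28561 + 1352))*(-1/30687) = 2285/7062 + (169*(-27216))*(-1/30687) = 2285/7062 - 4599504*(-1/30687) = 2285/7062 + 1533168/10229 = 10850605681/72237198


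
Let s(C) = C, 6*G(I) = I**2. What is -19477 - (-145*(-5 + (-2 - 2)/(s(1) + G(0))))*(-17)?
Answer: 2708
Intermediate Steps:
G(I) = I**2/6
-19477 - (-145*(-5 + (-2 - 2)/(s(1) + G(0))))*(-17) = -19477 - (-145*(-5 + (-2 - 2)/(1 + (1/6)*0**2)))*(-17) = -19477 - (-145*(-5 - 4/(1 + (1/6)*0)))*(-17) = -19477 - (-145*(-5 - 4/(1 + 0)))*(-17) = -19477 - (-145*(-5 - 4/1))*(-17) = -19477 - (-145*(-5 - 4*1))*(-17) = -19477 - (-145*(-5 - 4))*(-17) = -19477 - (-145*(-9))*(-17) = -19477 - (-29*(-45))*(-17) = -19477 - 1305*(-17) = -19477 - 1*(-22185) = -19477 + 22185 = 2708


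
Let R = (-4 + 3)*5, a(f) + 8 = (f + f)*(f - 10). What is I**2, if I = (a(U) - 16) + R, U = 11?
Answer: 49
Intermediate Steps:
a(f) = -8 + 2*f*(-10 + f) (a(f) = -8 + (f + f)*(f - 10) = -8 + (2*f)*(-10 + f) = -8 + 2*f*(-10 + f))
R = -5 (R = -1*5 = -5)
I = -7 (I = ((-8 - 20*11 + 2*11**2) - 16) - 5 = ((-8 - 220 + 2*121) - 16) - 5 = ((-8 - 220 + 242) - 16) - 5 = (14 - 16) - 5 = -2 - 5 = -7)
I**2 = (-7)**2 = 49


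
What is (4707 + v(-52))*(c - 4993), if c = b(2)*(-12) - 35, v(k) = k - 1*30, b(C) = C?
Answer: -23365500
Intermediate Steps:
v(k) = -30 + k (v(k) = k - 30 = -30 + k)
c = -59 (c = 2*(-12) - 35 = -24 - 35 = -59)
(4707 + v(-52))*(c - 4993) = (4707 + (-30 - 52))*(-59 - 4993) = (4707 - 82)*(-5052) = 4625*(-5052) = -23365500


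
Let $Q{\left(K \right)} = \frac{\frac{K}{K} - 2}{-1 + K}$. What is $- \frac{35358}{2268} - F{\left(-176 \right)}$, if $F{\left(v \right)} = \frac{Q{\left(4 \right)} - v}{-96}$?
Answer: $- \frac{83221}{6048} \approx -13.76$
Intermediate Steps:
$Q{\left(K \right)} = - \frac{1}{-1 + K}$ ($Q{\left(K \right)} = \frac{1 - 2}{-1 + K} = - \frac{1}{-1 + K}$)
$F{\left(v \right)} = \frac{1}{288} + \frac{v}{96}$ ($F{\left(v \right)} = \frac{- \frac{1}{-1 + 4} - v}{-96} = \left(- \frac{1}{3} - v\right) \left(- \frac{1}{96}\right) = \frac{1}{288} + \frac{v}{96}$)
$- \frac{35358}{2268} - F{\left(-176 \right)} = - \frac{35358}{2268} - \left(\frac{1}{288} + \frac{1}{96} \left(-176\right)\right) = \left(-35358\right) \frac{1}{2268} - \left(\frac{1}{288} - \frac{11}{6}\right) = - \frac{5893}{378} - - \frac{527}{288} = - \frac{5893}{378} + \frac{527}{288} = - \frac{83221}{6048}$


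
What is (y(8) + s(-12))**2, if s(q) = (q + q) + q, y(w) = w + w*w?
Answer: 1296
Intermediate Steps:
y(w) = w + w**2
s(q) = 3*q (s(q) = 2*q + q = 3*q)
(y(8) + s(-12))**2 = (8*(1 + 8) + 3*(-12))**2 = (8*9 - 36)**2 = (72 - 36)**2 = 36**2 = 1296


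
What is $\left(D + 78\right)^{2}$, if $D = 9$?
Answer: $7569$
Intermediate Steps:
$\left(D + 78\right)^{2} = \left(9 + 78\right)^{2} = 87^{2} = 7569$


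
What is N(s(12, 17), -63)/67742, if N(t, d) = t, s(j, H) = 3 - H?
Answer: -7/33871 ≈ -0.00020667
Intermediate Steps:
N(s(12, 17), -63)/67742 = (3 - 1*17)/67742 = (3 - 17)*(1/67742) = -14*1/67742 = -7/33871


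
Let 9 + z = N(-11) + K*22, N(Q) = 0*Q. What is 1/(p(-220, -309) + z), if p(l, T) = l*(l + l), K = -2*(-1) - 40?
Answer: 1/95955 ≈ 1.0422e-5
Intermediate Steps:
N(Q) = 0
K = -38 (K = 2 - 40 = -38)
z = -845 (z = -9 + (0 - 38*22) = -9 + (0 - 836) = -9 - 836 = -845)
p(l, T) = 2*l² (p(l, T) = l*(2*l) = 2*l²)
1/(p(-220, -309) + z) = 1/(2*(-220)² - 845) = 1/(2*48400 - 845) = 1/(96800 - 845) = 1/95955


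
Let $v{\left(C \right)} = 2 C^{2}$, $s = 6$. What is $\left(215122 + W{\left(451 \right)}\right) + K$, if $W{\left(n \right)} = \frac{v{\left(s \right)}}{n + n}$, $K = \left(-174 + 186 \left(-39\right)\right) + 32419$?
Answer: $\frac{108290999}{451} \approx 2.4011 \cdot 10^{5}$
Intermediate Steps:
$K = 24991$ ($K = \left(-174 - 7254\right) + 32419 = -7428 + 32419 = 24991$)
$W{\left(n \right)} = \frac{36}{n}$ ($W{\left(n \right)} = \frac{2 \cdot 6^{2}}{n + n} = \frac{2 \cdot 36}{2 n} = 72 \frac{1}{2 n} = \frac{36}{n}$)
$\left(215122 + W{\left(451 \right)}\right) + K = \left(215122 + \frac{36}{451}\right) + 24991 = \frac{97020058}{451} + 24991 = \frac{108290999}{451}$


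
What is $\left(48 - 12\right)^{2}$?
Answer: $1296$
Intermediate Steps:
$\left(48 - 12\right)^{2} = 36^{2} = 1296$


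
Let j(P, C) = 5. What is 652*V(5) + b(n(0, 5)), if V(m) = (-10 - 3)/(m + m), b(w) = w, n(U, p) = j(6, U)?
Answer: -4213/5 ≈ -842.60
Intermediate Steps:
n(U, p) = 5
V(m) = -13/(2*m) (V(m) = -13*1/(2*m) = -13/(2*m))
652*V(5) + b(n(0, 5)) = 652*(-13/2/5) + 5 = 652*(-13/2*1/5) + 5 = 652*(-13/10) + 5 = -4238/5 + 5 = -4213/5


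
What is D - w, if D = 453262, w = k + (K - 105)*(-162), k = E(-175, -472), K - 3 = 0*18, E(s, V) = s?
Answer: 436913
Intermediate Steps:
K = 3 (K = 3 + 0*18 = 3 + 0 = 3)
k = -175
w = 16349 (w = -175 + (3 - 105)*(-162) = -175 - 102*(-162) = -175 + 16524 = 16349)
D - w = 453262 - 1*16349 = 453262 - 16349 = 436913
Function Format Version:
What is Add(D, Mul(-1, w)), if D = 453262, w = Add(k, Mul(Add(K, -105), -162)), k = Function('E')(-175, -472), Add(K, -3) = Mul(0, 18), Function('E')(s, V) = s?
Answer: 436913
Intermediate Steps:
K = 3 (K = Add(3, Mul(0, 18)) = Add(3, 0) = 3)
k = -175
w = 16349 (w = Add(-175, Mul(Add(3, -105), -162)) = Add(-175, Mul(-102, -162)) = Add(-175, 16524) = 16349)
Add(D, Mul(-1, w)) = Add(453262, Mul(-1, 16349)) = Add(453262, -16349) = 436913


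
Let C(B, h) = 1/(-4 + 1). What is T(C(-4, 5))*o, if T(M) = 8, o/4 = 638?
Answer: 20416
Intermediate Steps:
C(B, h) = -1/3 (C(B, h) = 1/(-3) = -1/3)
o = 2552 (o = 4*638 = 2552)
T(C(-4, 5))*o = 8*2552 = 20416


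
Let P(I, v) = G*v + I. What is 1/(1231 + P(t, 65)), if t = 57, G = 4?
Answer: 1/1548 ≈ 0.00064600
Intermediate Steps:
P(I, v) = I + 4*v (P(I, v) = 4*v + I = I + 4*v)
1/(1231 + P(t, 65)) = 1/(1231 + (57 + 4*65)) = 1/(1231 + (57 + 260)) = 1/(1231 + 317) = 1/1548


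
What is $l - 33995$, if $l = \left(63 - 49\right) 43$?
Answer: $-33393$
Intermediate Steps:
$l = 602$ ($l = 14 \cdot 43 = 602$)
$l - 33995 = 602 - 33995 = -33393$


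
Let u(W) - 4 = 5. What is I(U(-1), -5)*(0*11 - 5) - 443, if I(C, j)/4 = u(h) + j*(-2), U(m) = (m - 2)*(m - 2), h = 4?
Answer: -823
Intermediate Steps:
u(W) = 9 (u(W) = 4 + 5 = 9)
U(m) = (-2 + m)² (U(m) = (-2 + m)*(-2 + m) = (-2 + m)²)
I(C, j) = 36 - 8*j (I(C, j) = 4*(9 + j*(-2)) = 4*(9 - 2*j) = 36 - 8*j)
I(U(-1), -5)*(0*11 - 5) - 443 = (36 - 8*(-5))*(0*11 - 5) - 443 = (36 + 40)*(0 - 5) - 443 = 76*(-5) - 443 = -380 - 443 = -823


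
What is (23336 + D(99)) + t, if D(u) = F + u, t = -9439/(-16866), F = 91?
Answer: 396798955/16866 ≈ 23527.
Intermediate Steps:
t = 9439/16866 (t = -9439*(-1/16866) = 9439/16866 ≈ 0.55965)
D(u) = 91 + u
(23336 + D(99)) + t = (23336 + (91 + 99)) + 9439/16866 = (23336 + 190) + 9439/16866 = 23526 + 9439/16866 = 396798955/16866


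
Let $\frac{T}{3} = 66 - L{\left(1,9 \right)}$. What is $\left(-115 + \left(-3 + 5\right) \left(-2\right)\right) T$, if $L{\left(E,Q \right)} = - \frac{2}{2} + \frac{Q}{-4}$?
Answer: $- \frac{98889}{4} \approx -24722.0$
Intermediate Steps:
$L{\left(E,Q \right)} = -1 - \frac{Q}{4}$ ($L{\left(E,Q \right)} = \left(-2\right) \frac{1}{2} + Q \left(- \frac{1}{4}\right) = -1 - \frac{Q}{4}$)
$T = \frac{831}{4}$ ($T = 3 \left(66 - \left(-1 - \frac{9}{4}\right)\right) = 3 \left(66 - - \frac{13}{4}\right) = 3 \left(66 + \frac{13}{4}\right) = 3 \cdot \frac{277}{4} = \frac{831}{4} \approx 207.75$)
$\left(-115 + \left(-3 + 5\right) \left(-2\right)\right) T = \left(-115 + \left(-3 + 5\right) \left(-2\right)\right) \frac{831}{4} = \left(-115 + 2 \left(-2\right)\right) \frac{831}{4} = \left(-115 - 4\right) \frac{831}{4} = \left(-119\right) \frac{831}{4} = - \frac{98889}{4}$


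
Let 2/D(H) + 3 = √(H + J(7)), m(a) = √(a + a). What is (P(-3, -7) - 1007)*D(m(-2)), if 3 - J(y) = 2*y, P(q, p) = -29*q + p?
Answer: 1854/(3 - √(-11 + 2*I)) ≈ 272.34 + 335.94*I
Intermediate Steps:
P(q, p) = p - 29*q
J(y) = 3 - 2*y
m(a) = √2*√a (m(a) = √(2*a) = √2*√a)
D(H) = 2/(-3 + √(-11 + H)) (D(H) = 2/(-3 + √(H + (3 - 2*7))) = 2/(-3 + √(H + (3 - 14))) = 2/(-3 + √(H - 11)) = 2/(-3 + √(-11 + H)))
(P(-3, -7) - 1007)*D(m(-2)) = ((-7 - 29*(-3)) - 1007)*(2/(-3 + √(-11 + √2*√(-2)))) = ((-7 + 87) - 1007)*(2/(-3 + √(-11 + √2*(I*√2)))) = (80 - 1007)*(2/(-3 + √(-11 + 2*I))) = -1854/(-3 + √(-11 + 2*I))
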